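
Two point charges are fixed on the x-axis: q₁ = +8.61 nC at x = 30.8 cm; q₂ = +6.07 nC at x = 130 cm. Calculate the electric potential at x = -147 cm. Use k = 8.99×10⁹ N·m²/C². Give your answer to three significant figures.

The total potential is the scalar sum of each charge's contribution, V = Σ kqᵢ/rᵢ.
Distances from the field point to each charge: r₁ = 1.78 m, r₂ = 2.77 m.
V = k[(8.61×10⁻⁹)/(1.78) + (6.07×10⁻⁹)/(2.77)] = 63.2 V.

63.2 V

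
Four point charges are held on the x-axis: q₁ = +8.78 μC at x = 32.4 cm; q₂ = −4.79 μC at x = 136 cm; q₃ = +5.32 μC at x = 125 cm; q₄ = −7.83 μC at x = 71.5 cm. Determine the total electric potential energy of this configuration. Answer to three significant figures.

The work to assemble the configuration equals its total potential energy, U = Σ kqᵢqⱼ/rᵢⱼ over all pairs.
Pair separations: r₁₂ = 1.04 m, r₁₃ = 0.926 m, r₁₄ = 0.391 m, r₂₃ = 0.110 m, r₂₄ = 0.645 m, r₃₄ = 0.535 m.
Summing all 6 pair terms gives U = -3.75 J.

-3.75 J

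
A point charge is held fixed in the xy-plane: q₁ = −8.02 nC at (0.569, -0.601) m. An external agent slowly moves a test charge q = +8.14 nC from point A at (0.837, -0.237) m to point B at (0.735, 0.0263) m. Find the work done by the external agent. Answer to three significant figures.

For quasistatic motion the external work equals the change in potential energy: W_ext = qΔV = q(V_B − V_A).
At A: distance to the source charge is 0.452 m; V_A = kq₁/r = -160 V.
At B: distance to the source charge is 0.649 m; V_B = kq₁/r = -111 V.
ΔV = V_B − V_A = 48.4 V.
W_ext = qΔV = (8.14×10⁻⁹ C)(48.4 V) = 3.94×10⁻⁷ J.

3.94×10⁻⁷ J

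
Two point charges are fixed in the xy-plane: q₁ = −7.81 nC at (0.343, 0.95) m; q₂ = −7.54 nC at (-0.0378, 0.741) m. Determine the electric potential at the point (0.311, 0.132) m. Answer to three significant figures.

Electric potential is a scalar, so the contributions from each charge add algebraically: V = Σ kqᵢ/rᵢ.
Distances from the field point to each charge: r₁ = 0.819 m, r₂ = 0.702 m.
V = k[(-7.81×10⁻⁹)/(0.819) + (-7.54×10⁻⁹)/(0.702)] = -182 V.

-182 V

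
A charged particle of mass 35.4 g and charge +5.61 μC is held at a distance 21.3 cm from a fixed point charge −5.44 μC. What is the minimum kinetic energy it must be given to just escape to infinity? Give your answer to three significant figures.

1.29 J

To just escape, total mechanical energy must reach zero at infinity: ½mv²_min + U = 0, so ½mv²_min = −U = |kQq|/r.
|U| = |kQq|/r = (8.99×10⁹ N·m²/C²)(5.44×10⁻⁶)(5.61×10⁻⁶)/(0.213) = 1.29 J.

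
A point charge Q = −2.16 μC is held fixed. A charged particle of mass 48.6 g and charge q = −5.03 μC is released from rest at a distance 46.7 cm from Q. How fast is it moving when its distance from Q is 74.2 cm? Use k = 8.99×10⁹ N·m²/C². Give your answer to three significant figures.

1.79 m/s

Only the electrostatic force acts, so mechanical energy is conserved: ½mv² = U₁ − U₂ = kQq(1/r₁ − 1/r₂).
U₁ − U₂ = (8.99×10⁹ N·m²/C²)(-2.16×10⁻⁶ C)(-5.03×10⁻⁶ C)(1/0.467 − 1/0.742) = 0.0775 J.
v = √(2·0.0775/0.0486) = 1.79 m/s.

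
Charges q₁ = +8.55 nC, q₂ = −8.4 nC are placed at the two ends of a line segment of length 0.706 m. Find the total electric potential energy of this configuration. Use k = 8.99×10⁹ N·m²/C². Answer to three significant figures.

The work to assemble the configuration equals its total potential energy, U = Σ kqᵢqⱼ/rᵢⱼ over all pairs.
The separation is r = 0.706 m.
U = (-9.15×10⁻⁷) = -9.15×10⁻⁷ J.

-9.15×10⁻⁷ J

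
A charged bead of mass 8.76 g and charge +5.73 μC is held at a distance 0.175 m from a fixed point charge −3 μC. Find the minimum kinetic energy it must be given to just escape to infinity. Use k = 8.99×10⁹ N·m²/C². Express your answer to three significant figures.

To just escape, total mechanical energy must reach zero at infinity: ½mv²_min + U = 0, so ½mv²_min = −U = |kQq|/r.
|U| = |kQq|/r = (8.99×10⁹ N·m²/C²)(3.00×10⁻⁶)(5.73×10⁻⁶)/(0.175) = 0.883 J.

0.883 J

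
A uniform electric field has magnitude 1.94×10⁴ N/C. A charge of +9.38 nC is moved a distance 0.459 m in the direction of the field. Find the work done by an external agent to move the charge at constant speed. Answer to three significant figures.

-8.35×10⁻⁵ J

The potential change for a displacement 0.459 m in the direction of the field is ΔV = −Ed = -8900 V.
W_ext = qΔV = -8.35×10⁻⁵ J.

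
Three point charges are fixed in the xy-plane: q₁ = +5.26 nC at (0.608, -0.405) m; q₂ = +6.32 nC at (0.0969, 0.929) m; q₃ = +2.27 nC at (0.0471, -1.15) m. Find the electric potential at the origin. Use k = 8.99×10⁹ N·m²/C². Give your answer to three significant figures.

143 V

Electric potential is a scalar, so the contributions from each charge add algebraically: V = Σ kqᵢ/rᵢ.
Distances from the field point to each charge: r₁ = 0.731 m, r₂ = 0.934 m, r₃ = 1.15 m.
V = k[(5.26×10⁻⁹)/(0.731) + (6.32×10⁻⁹)/(0.934) + (2.27×10⁻⁹)/(1.15)] = 143 V.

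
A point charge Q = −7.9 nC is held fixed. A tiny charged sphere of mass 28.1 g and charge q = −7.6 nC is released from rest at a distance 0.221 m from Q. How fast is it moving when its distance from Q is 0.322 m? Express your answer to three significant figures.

7.38×10⁻³ m/s

Only the electrostatic force acts, so mechanical energy is conserved: ½mv² = U₁ − U₂ = kQq(1/r₁ − 1/r₂).
U₁ − U₂ = (8.99×10⁹ N·m²/C²)(-7.90×10⁻⁹ C)(-7.60×10⁻⁹ C)(1/0.221 − 1/0.322) = 7.66×10⁻⁷ J.
v = √(2·7.66×10⁻⁷/0.0281) = 7.38×10⁻³ m/s.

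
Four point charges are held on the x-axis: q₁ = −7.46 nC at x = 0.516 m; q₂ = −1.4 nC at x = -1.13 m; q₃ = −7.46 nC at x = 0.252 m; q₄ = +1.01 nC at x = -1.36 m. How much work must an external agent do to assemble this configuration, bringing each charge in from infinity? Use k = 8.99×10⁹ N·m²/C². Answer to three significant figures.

1.89×10⁻⁶ J

The work to assemble the configuration equals its total potential energy, U = Σ kqᵢqⱼ/rᵢⱼ over all pairs.
Pair separations: r₁₂ = 1.65 m, r₁₃ = 0.264 m, r₁₄ = 1.88 m, r₂₃ = 1.38 m, r₂₄ = 0.230 m, r₃₄ = 1.61 m.
Summing all 6 pair terms gives U = 1.89×10⁻⁶ J.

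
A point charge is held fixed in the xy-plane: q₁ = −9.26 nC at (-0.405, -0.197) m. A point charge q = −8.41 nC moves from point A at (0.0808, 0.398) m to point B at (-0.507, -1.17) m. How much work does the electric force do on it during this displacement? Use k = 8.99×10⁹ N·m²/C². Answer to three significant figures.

The work done by the electric force is W_field = −ΔU = −q(V_B − V_A) = q(V_A − V_B).
At A: distance to the source charge is 0.768 m; V_A = kq₁/r = -108 V.
At B: distance to the source charge is 0.978 m; V_B = kq₁/r = -85.1 V.
ΔV = V_B − V_A = 23.3 V.
W_field = −qΔV = −(-8.41×10⁻⁹ C)(23.3 V) = 1.96×10⁻⁷ J.

1.96×10⁻⁷ J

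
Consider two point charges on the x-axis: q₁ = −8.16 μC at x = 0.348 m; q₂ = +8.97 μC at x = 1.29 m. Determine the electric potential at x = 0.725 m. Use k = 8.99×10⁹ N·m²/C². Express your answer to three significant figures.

-5.19×10⁴ V

Electric potential is a scalar, so the contributions from each charge add algebraically: V = Σ kqᵢ/rᵢ.
Distances from the field point to each charge: r₁ = 0.377 m, r₂ = 0.565 m.
V = k[(-8.16×10⁻⁶)/(0.377) + (8.97×10⁻⁶)/(0.565)] = -5.19×10⁴ V.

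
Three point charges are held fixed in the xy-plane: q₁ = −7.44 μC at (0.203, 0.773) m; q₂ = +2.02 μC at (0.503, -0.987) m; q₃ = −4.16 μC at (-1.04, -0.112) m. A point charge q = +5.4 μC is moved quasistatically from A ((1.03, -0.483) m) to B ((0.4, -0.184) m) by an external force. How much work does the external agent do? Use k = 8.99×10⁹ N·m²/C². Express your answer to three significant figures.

For quasistatic motion the external work equals the change in potential energy: W_ext = qΔV = q(V_B − V_A).
At A: distances to the source charges are 1.50 m, 0.729 m, 2.10 m; V_A = Σ kqᵢ/rᵢ = -3.74×10⁴ V.
At B: distances to the source charges are 0.977 m, 0.810 m, 1.44 m; V_B = Σ kqᵢ/rᵢ = -7.20×10⁴ V.
ΔV = V_B − V_A = -3.46×10⁴ V.
W_ext = qΔV = (5.40×10⁻⁶ C)(-3.46×10⁴ V) = -0.187 J.

-0.187 J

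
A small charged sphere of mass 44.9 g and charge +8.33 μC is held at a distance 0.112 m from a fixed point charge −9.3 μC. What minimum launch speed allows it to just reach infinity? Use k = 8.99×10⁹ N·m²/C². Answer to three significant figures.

16.6 m/s

To just escape, total mechanical energy must reach zero at infinity: ½mv²_min + U = 0, so ½mv²_min = −U = |kQq|/r.
|U| = |kQq|/r = (8.99×10⁹ N·m²/C²)(9.30×10⁻⁶)(8.33×10⁻⁶)/(0.112) = 6.22 J.
v_min = √(2|U|/m) = √(2·6.22/0.0449) = 16.6 m/s.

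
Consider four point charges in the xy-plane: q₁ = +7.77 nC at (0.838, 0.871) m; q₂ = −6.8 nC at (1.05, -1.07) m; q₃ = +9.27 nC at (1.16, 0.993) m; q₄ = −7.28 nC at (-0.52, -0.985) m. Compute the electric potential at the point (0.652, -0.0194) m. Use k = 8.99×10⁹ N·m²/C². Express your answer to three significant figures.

Electric potential is a scalar, so the contributions from each charge add algebraically: V = Σ kqᵢ/rᵢ.
Distances from the field point to each charge: r₁ = 0.910 m, r₂ = 1.12 m, r₃ = 1.13 m, r₄ = 1.52 m.
V = k[(7.77×10⁻⁹)/(0.910) + (-6.80×10⁻⁹)/(1.12) + (9.27×10⁻⁹)/(1.13) + (-7.28×10⁻⁹)/(1.52)] = 52.9 V.

52.9 V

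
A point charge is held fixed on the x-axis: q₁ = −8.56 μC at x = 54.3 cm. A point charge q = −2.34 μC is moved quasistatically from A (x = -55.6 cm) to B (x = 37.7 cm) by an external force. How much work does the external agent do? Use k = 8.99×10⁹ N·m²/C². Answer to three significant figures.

0.921 J

For quasistatic motion the external work equals the change in potential energy: W_ext = qΔV = q(V_B − V_A).
At A: distance to the source charge is 1.10 m; V_A = kq₁/r = -7.00×10⁴ V.
At B: distance to the source charge is 0.166 m; V_B = kq₁/r = -4.64×10⁵ V.
ΔV = V_B − V_A = -3.94×10⁵ V.
W_ext = qΔV = (-2.34×10⁻⁶ C)(-3.94×10⁵ V) = 0.921 J.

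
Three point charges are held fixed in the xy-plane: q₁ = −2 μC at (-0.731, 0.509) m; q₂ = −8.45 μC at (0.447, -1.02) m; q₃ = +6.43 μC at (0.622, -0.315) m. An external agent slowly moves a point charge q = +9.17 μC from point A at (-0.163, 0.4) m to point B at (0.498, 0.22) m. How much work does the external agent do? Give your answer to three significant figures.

For quasistatic motion the external work equals the change in potential energy: W_ext = qΔV = q(V_B − V_A).
At A: distances to the source charges are 0.578 m, 1.55 m, 1.06 m; V_A = Σ kqᵢ/rᵢ = -2.58×10⁴ V.
At B: distances to the source charges are 1.26 m, 1.24 m, 0.549 m; V_B = Σ kqᵢ/rᵢ = 2.98×10⁴ V.
ΔV = V_B − V_A = 5.56×10⁴ V.
W_ext = qΔV = (9.17×10⁻⁶ C)(5.56×10⁴ V) = 0.510 J.

0.510 J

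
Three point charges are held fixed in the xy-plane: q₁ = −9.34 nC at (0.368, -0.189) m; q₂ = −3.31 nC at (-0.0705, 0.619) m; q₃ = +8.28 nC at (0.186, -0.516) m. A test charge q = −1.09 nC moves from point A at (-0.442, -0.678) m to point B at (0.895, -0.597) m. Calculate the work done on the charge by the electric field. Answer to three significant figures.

The work done by the electric force is W_field = −ΔU = −q(V_B − V_A) = q(V_A − V_B).
At A: distances to the source charges are 0.946 m, 1.35 m, 0.649 m; V_A = Σ kqᵢ/rᵢ = 3.97 V.
At B: distances to the source charges are 0.666 m, 1.55 m, 0.714 m; V_B = Σ kqᵢ/rᵢ = -40.8 V.
ΔV = V_B − V_A = -44.8 V.
W_field = −qΔV = −(-1.09×10⁻⁹ C)(-44.8 V) = -4.88×10⁻⁸ J.

-4.88×10⁻⁸ J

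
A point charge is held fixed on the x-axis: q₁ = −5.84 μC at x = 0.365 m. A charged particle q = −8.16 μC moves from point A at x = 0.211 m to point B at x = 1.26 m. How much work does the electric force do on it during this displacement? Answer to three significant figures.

The work done by the electric force is W_field = −ΔU = −q(V_B − V_A) = q(V_A − V_B).
At A: distance to the source charge is 0.154 m; V_A = kq₁/r = -3.41×10⁵ V.
At B: distance to the source charge is 0.895 m; V_B = kq₁/r = -5.87×10⁴ V.
ΔV = V_B − V_A = 2.82×10⁵ V.
W_field = −qΔV = −(-8.16×10⁻⁶ C)(2.82×10⁵ V) = 2.30 J.

2.30 J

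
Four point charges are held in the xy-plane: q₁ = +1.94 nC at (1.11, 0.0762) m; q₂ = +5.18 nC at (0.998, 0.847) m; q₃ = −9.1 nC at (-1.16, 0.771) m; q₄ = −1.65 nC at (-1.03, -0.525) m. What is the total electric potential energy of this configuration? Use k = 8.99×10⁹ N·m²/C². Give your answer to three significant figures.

The assembly work is the sum of pairwise potential energies, U = Σ_{i<j} kqᵢqⱼ/rᵢⱼ.
Pair separations: r₁₂ = 0.779 m, r₁₃ = 2.37 m, r₁₄ = 2.22 m, r₂₃ = 2.16 m, r₂₄ = 2.45 m, r₃₄ = 1.30 m.
Summing all 6 pair terms gives U = -8.78×10⁻⁸ J.

-8.78×10⁻⁸ J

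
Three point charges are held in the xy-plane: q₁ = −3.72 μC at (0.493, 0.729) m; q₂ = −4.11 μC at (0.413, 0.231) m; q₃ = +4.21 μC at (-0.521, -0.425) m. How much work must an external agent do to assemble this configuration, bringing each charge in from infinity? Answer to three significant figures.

The work to assemble the configuration equals its total potential energy, U = Σ kqᵢqⱼ/rᵢⱼ over all pairs.
Pair separations: r₁₂ = 0.504 m, r₁₃ = 1.54 m, r₂₃ = 1.14 m.
U = (0.273) + (-0.0917) + (-0.136) = 0.0446 J.

0.0446 J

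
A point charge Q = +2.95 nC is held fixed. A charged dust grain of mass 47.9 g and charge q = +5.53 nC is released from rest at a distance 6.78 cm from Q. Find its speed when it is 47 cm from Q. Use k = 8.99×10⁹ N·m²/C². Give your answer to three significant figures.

Only the electrostatic force acts, so mechanical energy is conserved: ½mv² = U₁ − U₂ = kQq(1/r₁ − 1/r₂).
U₁ − U₂ = (8.99×10⁹ N·m²/C²)(2.95×10⁻⁹ C)(5.53×10⁻⁹ C)(1/0.0678 − 1/0.470) = 1.85×10⁻⁶ J.
v = √(2·1.85×10⁻⁶/0.0479) = 8.79×10⁻³ m/s.

8.79×10⁻³ m/s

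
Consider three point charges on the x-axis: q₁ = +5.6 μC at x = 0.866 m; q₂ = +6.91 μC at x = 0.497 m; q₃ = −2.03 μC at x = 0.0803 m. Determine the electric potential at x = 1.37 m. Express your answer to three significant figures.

1.57×10⁵ V

Electric potential is a scalar, so the contributions from each charge add algebraically: V = Σ kqᵢ/rᵢ.
Distances from the field point to each charge: r₁ = 0.504 m, r₂ = 0.873 m, r₃ = 1.29 m.
V = k[(5.60×10⁻⁶)/(0.504) + (6.91×10⁻⁶)/(0.873) + (-2.03×10⁻⁶)/(1.29)] = 1.57×10⁵ V.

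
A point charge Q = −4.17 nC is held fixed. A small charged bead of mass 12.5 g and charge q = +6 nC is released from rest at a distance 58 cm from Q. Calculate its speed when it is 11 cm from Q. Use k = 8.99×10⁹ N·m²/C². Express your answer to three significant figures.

0.0163 m/s

Only the electrostatic force acts, so mechanical energy is conserved: ½mv² = U₁ − U₂ = kQq(1/r₁ − 1/r₂).
U₁ − U₂ = (8.99×10⁹ N·m²/C²)(-4.17×10⁻⁹ C)(6.00×10⁻⁹ C)(1/0.580 − 1/0.110) = 1.66×10⁻⁶ J.
v = √(2·1.66×10⁻⁶/0.0125) = 0.0163 m/s.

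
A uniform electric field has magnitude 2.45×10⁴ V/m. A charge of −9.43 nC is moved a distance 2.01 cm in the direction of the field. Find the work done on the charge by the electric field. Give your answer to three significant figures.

-4.64×10⁻⁶ J

The potential change for a displacement 2.01 cm in the direction of the field is ΔV = −Ed = -492 V.
W_field = −qΔV = -4.64×10⁻⁶ J.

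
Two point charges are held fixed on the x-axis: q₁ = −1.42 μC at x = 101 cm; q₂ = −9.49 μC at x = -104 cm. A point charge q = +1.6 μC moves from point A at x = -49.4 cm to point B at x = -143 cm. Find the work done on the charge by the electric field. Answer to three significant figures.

The work done by the electric force is W_field = −ΔU = −q(V_B − V_A) = q(V_A − V_B).
At A: distances to the source charges are 1.50 m, 0.546 m; V_A = Σ kqᵢ/rᵢ = -1.65×10⁵ V.
At B: distances to the source charges are 2.44 m, 0.390 m; V_B = Σ kqᵢ/rᵢ = -2.24×10⁵ V.
ΔV = V_B − V_A = -5.92×10⁴ V.
W_field = −qΔV = −(1.60×10⁻⁶ C)(-5.92×10⁴ V) = 0.0948 J.

0.0948 J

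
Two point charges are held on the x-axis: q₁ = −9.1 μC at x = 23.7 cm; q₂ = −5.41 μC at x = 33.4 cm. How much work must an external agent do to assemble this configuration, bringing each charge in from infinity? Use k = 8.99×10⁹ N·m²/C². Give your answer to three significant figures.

The work to assemble the configuration equals its total potential energy, U = Σ kqᵢqⱼ/rᵢⱼ over all pairs.
Pair separations: r₁₂ = 0.0970 m.
U = (4.56) = 4.56 J.

4.56 J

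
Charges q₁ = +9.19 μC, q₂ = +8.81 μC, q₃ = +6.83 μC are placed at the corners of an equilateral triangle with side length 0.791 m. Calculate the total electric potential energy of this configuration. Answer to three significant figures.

The work to assemble the configuration equals its total potential energy, U = Σ kqᵢqⱼ/rᵢⱼ over all pairs.
All three pair separations equal the side length, 0.791 m.
U = (0.920) + (0.713) + (0.684) = 2.32 J.

2.32 J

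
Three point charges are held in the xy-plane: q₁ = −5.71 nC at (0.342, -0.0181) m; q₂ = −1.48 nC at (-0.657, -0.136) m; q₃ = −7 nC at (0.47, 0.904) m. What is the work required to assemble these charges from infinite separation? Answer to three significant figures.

5.22×10⁻⁷ J

The assembly work is the sum of pairwise potential energies, U = Σ_{i<j} kqᵢqⱼ/rᵢⱼ.
Pair separations: r₁₂ = 1.01 m, r₁₃ = 0.931 m, r₂₃ = 1.53 m.
U = (7.55×10⁻⁸) + (3.86×10⁻⁷) + (6.07×10⁻⁸) = 5.22×10⁻⁷ J.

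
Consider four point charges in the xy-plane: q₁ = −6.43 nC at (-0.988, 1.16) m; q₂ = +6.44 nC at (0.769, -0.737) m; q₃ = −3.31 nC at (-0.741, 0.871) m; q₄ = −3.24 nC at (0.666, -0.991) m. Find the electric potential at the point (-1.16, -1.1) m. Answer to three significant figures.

-26.7 V

The total potential is the scalar sum of each charge's contribution, V = Σ kqᵢ/rᵢ.
Distances from the field point to each charge: r₁ = 2.27 m, r₂ = 1.96 m, r₃ = 2.02 m, r₄ = 1.83 m.
V = k[(-6.43×10⁻⁹)/(2.27) + (6.44×10⁻⁹)/(1.96) + (-3.31×10⁻⁹)/(2.02) + (-3.24×10⁻⁹)/(1.83)] = -26.7 V.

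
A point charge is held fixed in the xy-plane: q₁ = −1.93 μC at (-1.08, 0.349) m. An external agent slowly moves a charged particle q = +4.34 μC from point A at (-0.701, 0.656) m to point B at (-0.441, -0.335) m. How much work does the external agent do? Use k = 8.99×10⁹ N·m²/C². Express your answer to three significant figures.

0.0739 J

For quasistatic motion the external work equals the change in potential energy: W_ext = qΔV = q(V_B − V_A).
At A: distance to the source charge is 0.488 m; V_A = kq₁/r = -3.56×10⁴ V.
At B: distance to the source charge is 0.936 m; V_B = kq₁/r = -1.85×10⁴ V.
ΔV = V_B − V_A = 1.70×10⁴ V.
W_ext = qΔV = (4.34×10⁻⁶ C)(1.70×10⁴ V) = 0.0739 J.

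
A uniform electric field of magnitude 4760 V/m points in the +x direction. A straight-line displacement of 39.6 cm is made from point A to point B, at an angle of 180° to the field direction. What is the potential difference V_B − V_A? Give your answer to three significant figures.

Only the component of displacement along E changes the potential: ΔV = −E·d·cosθ.
ΔV = −(4760 V/m)(0.396 m)cos180° = 1880 V.

1880 V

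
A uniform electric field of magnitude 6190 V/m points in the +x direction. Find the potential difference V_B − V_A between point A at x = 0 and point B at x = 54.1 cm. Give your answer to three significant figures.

-3350 V

In a uniform field, potential decreases in the direction of E: V_B − V_A = −E·Δx.
V_B − V_A = −(6190 V/m)(0.541 m) = -3350 V.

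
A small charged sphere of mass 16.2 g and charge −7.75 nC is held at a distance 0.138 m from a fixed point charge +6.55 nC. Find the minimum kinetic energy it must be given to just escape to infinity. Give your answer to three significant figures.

3.31×10⁻⁶ J

To just escape, total mechanical energy must reach zero at infinity: ½mv²_min + U = 0, so ½mv²_min = −U = |kQq|/r.
|U| = |kQq|/r = (8.99×10⁹ N·m²/C²)(6.55×10⁻⁹)(7.75×10⁻⁹)/(0.138) = 3.31×10⁻⁶ J.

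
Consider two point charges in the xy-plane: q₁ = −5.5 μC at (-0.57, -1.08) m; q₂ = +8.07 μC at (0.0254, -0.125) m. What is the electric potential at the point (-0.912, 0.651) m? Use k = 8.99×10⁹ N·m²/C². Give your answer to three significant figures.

Electric potential is a scalar, so the contributions from each charge add algebraically: V = Σ kqᵢ/rᵢ.
Distances from the field point to each charge: r₁ = 1.76 m, r₂ = 1.22 m.
V = k[(-5.50×10⁻⁶)/(1.76) + (8.07×10⁻⁶)/(1.22)] = 3.16×10⁴ V.

3.16×10⁴ V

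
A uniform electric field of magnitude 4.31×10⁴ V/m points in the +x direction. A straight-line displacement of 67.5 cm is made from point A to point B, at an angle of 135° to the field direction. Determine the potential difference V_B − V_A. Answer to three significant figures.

2.06×10⁴ V

Only the component of displacement along E changes the potential: ΔV = −E·d·cosθ.
ΔV = −(4.31×10⁴ V/m)(0.675 m)cos135° = 2.06×10⁴ V.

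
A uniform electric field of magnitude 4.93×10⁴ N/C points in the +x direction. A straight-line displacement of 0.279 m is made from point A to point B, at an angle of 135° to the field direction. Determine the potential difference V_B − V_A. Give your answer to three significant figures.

Only the component of displacement along E changes the potential: ΔV = −E·d·cosθ.
ΔV = −(4.93×10⁴ V/m)(0.279 m)cos135° = 9730 V.

9730 V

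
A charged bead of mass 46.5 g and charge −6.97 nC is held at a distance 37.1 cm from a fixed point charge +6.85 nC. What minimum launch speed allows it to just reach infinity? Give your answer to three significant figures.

To just escape, total mechanical energy must reach zero at infinity: ½mv²_min + U = 0, so ½mv²_min = −U = |kQq|/r.
|U| = |kQq|/r = (8.99×10⁹ N·m²/C²)(6.85×10⁻⁹)(6.97×10⁻⁹)/(0.371) = 1.16×10⁻⁶ J.
v_min = √(2|U|/m) = √(2·1.16×10⁻⁶/0.0465) = 7.05×10⁻³ m/s.

7.05×10⁻³ m/s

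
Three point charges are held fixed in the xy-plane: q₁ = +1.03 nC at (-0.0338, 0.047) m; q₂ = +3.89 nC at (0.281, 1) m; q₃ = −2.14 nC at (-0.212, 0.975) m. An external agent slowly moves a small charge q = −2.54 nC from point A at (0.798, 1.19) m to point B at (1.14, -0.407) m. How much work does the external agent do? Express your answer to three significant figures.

For quasistatic motion the external work equals the change in potential energy: W_ext = qΔV = q(V_B − V_A).
At A: distances to the source charges are 1.41 m, 0.551 m, 1.03 m; V_A = Σ kqᵢ/rᵢ = 51.4 V.
At B: distances to the source charges are 1.26 m, 1.65 m, 1.93 m; V_B = Σ kqᵢ/rᵢ = 18.6 V.
ΔV = V_B − V_A = -32.8 V.
W_ext = qΔV = (-2.54×10⁻⁹ C)(-32.8 V) = 8.33×10⁻⁸ J.

8.33×10⁻⁸ J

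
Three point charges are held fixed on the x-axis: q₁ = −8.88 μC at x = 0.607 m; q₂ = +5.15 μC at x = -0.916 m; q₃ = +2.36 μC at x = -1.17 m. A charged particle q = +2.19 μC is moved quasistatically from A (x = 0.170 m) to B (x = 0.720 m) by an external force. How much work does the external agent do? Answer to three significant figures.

-1.19 J

For quasistatic motion the external work equals the change in potential energy: W_ext = qΔV = q(V_B − V_A).
At A: distances to the source charges are 0.437 m, 1.09 m, 1.34 m; V_A = Σ kqᵢ/rᵢ = -1.24×10⁵ V.
At B: distances to the source charges are 0.113 m, 1.64 m, 1.89 m; V_B = Σ kqᵢ/rᵢ = -6.67×10⁵ V.
ΔV = V_B − V_A = -5.43×10⁵ V.
W_ext = qΔV = (2.19×10⁻⁶ C)(-5.43×10⁵ V) = -1.19 J.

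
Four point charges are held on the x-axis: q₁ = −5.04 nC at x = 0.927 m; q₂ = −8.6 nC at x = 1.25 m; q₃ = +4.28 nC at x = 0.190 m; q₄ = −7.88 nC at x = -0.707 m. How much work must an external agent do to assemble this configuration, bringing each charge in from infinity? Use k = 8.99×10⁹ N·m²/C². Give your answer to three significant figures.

8.23×10⁻⁷ J

The work to assemble the configuration equals its total potential energy, U = Σ kqᵢqⱼ/rᵢⱼ over all pairs.
Pair separations: r₁₂ = 0.323 m, r₁₃ = 0.737 m, r₁₄ = 1.63 m, r₂₃ = 1.06 m, r₂₄ = 1.96 m, r₃₄ = 0.897 m.
Summing all 6 pair terms gives U = 8.23×10⁻⁷ J.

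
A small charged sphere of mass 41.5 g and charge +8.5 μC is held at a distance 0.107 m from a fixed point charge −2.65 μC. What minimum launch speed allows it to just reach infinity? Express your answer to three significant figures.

9.55 m/s

To just escape, total mechanical energy must reach zero at infinity: ½mv²_min + U = 0, so ½mv²_min = −U = |kQq|/r.
|U| = |kQq|/r = (8.99×10⁹ N·m²/C²)(2.65×10⁻⁶)(8.50×10⁻⁶)/(0.107) = 1.89 J.
v_min = √(2|U|/m) = √(2·1.89/0.0415) = 9.55 m/s.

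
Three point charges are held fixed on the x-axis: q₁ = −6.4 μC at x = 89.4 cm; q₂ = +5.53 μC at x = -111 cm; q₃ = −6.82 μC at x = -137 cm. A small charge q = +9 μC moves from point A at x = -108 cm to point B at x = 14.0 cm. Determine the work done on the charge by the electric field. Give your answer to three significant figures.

13.4 J

The work done by the electric force is W_field = −ΔU = −q(V_B − V_A) = q(V_A − V_B).
At A: distances to the source charges are 1.97 m, 0.0300 m, 0.290 m; V_A = Σ kqᵢ/rᵢ = 1.42×10⁶ V.
At B: distances to the source charges are 0.754 m, 1.25 m, 1.51 m; V_B = Σ kqᵢ/rᵢ = -7.71×10⁴ V.
ΔV = V_B − V_A = -1.49×10⁶ V.
W_field = −qΔV = −(9.00×10⁻⁶ C)(-1.49×10⁶ V) = 13.4 J.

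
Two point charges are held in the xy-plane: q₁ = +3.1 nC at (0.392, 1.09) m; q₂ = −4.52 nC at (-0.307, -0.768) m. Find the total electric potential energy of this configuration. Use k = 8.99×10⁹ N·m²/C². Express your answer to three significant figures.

-6.35×10⁻⁸ J

The work to assemble the configuration equals its total potential energy, U = Σ kqᵢqⱼ/rᵢⱼ over all pairs.
Pair separations: r₁₂ = 1.99 m.
U = (-6.35×10⁻⁸) = -6.35×10⁻⁸ J.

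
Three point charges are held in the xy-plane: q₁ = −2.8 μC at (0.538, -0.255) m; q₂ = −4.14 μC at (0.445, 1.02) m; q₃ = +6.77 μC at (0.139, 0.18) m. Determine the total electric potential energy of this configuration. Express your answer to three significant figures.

-0.489 J

The work to assemble the configuration equals its total potential energy, U = Σ kqᵢqⱼ/rᵢⱼ over all pairs.
Pair separations: r₁₂ = 1.28 m, r₁₃ = 0.590 m, r₂₃ = 0.894 m.
U = (0.0815) + (-0.289) + (-0.282) = -0.489 J.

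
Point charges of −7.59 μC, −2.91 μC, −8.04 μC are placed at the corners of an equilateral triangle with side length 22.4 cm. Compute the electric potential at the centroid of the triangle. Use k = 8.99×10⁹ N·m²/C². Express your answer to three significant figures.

-1.29×10⁶ V

Electric potential is a scalar, so the contributions from each charge add algebraically: V = Σ kqᵢ/rᵢ.
The distance from each vertex to the centroid is a/√3 = 0.129 m.
V = k[(-7.59×10⁻⁶)/(0.129) + (-2.91×10⁻⁶)/(0.129) + (-8.04×10⁻⁶)/(0.129)] = -1.29×10⁶ V.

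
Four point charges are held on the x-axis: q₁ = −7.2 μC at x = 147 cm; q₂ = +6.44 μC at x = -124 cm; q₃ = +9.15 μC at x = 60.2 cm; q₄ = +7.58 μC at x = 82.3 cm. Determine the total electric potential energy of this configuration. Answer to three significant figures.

The work to assemble the configuration equals its total potential energy, U = Σ kqᵢqⱼ/rᵢⱼ over all pairs.
Pair separations: r₁₂ = 2.71 m, r₁₃ = 0.868 m, r₁₄ = 0.647 m, r₂₃ = 1.84 m, r₂₄ = 2.06 m, r₃₄ = 0.221 m.
Summing all 6 pair terms gives U = 1.73 J.

1.73 J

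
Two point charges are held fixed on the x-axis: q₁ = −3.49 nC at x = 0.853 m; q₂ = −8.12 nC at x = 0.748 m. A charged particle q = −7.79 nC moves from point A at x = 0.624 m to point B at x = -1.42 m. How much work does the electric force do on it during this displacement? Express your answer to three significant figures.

The work done by the electric force is W_field = −ΔU = −q(V_B − V_A) = q(V_A − V_B).
At A: distances to the source charges are 0.229 m, 0.124 m; V_A = Σ kqᵢ/rᵢ = -726 V.
At B: distances to the source charges are 2.27 m, 2.17 m; V_B = Σ kqᵢ/rᵢ = -47.5 V.
ΔV = V_B − V_A = 678 V.
W_field = −qΔV = −(-7.79×10⁻⁹ C)(678 V) = 5.28×10⁻⁶ J.

5.28×10⁻⁶ J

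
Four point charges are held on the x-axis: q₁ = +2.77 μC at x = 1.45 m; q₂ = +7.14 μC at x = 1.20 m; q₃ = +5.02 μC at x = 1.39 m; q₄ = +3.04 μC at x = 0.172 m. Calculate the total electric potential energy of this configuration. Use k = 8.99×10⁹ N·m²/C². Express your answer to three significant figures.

The work to assemble the configuration equals its total potential energy, U = Σ kqᵢqⱼ/rᵢⱼ over all pairs.
Pair separations: r₁₂ = 0.250 m, r₁₃ = 0.0600 m, r₁₄ = 1.28 m, r₂₃ = 0.190 m, r₂₄ = 1.03 m, r₃₄ = 1.22 m.
Summing all 6 pair terms gives U = 4.85 J.

4.85 J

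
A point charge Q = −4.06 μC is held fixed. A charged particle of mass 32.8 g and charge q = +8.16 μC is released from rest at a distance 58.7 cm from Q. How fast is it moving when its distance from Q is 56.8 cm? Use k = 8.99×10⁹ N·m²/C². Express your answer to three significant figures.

Only the electrostatic force acts, so mechanical energy is conserved: ½mv² = U₁ − U₂ = kQq(1/r₁ − 1/r₂).
U₁ − U₂ = (8.99×10⁹ N·m²/C²)(-4.06×10⁻⁶ C)(8.16×10⁻⁶ C)(1/0.587 − 1/0.568) = 0.0170 J.
v = √(2·0.0170/0.0328) = 1.02 m/s.

1.02 m/s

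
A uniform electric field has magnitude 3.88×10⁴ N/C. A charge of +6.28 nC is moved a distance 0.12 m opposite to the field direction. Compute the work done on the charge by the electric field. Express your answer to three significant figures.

The potential change for a displacement 0.12 m opposite to the field direction is ΔV = +Ed = 4660 V.
W_field = −qΔV = -2.92×10⁻⁵ J.

-2.92×10⁻⁵ J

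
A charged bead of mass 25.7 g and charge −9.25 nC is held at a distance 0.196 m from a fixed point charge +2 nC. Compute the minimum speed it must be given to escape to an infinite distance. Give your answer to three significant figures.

8.13×10⁻³ m/s

To just escape, total mechanical energy must reach zero at infinity: ½mv²_min + U = 0, so ½mv²_min = −U = |kQq|/r.
|U| = |kQq|/r = (8.99×10⁹ N·m²/C²)(2.00×10⁻⁹)(9.25×10⁻⁹)/(0.196) = 8.49×10⁻⁷ J.
v_min = √(2|U|/m) = √(2·8.49×10⁻⁷/0.0257) = 8.13×10⁻³ m/s.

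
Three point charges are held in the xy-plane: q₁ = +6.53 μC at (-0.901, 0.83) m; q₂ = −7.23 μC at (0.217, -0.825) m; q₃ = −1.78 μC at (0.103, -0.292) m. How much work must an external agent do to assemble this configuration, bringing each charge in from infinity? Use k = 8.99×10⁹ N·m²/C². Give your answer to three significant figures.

-0.0696 J

The work to assemble the configuration equals its total potential energy, U = Σ kqᵢqⱼ/rᵢⱼ over all pairs.
Pair separations: r₁₂ = 2.00 m, r₁₃ = 1.51 m, r₂₃ = 0.545 m.
U = (-0.213) + (-0.0694) + (0.212) = -0.0696 J.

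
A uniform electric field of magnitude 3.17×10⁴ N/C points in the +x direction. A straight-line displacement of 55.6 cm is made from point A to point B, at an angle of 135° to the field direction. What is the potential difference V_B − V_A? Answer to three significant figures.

Only the component of displacement along E changes the potential: ΔV = −E·d·cosθ.
ΔV = −(3.17×10⁴ V/m)(0.556 m)cos135° = 1.25×10⁴ V.

1.25×10⁴ V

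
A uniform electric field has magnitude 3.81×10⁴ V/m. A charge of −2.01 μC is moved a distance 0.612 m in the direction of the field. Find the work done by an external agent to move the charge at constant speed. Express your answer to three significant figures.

The potential change for a displacement 0.612 m in the direction of the field is ΔV = −Ed = -2.33×10⁴ V.
W_ext = qΔV = 0.0469 J.

0.0469 J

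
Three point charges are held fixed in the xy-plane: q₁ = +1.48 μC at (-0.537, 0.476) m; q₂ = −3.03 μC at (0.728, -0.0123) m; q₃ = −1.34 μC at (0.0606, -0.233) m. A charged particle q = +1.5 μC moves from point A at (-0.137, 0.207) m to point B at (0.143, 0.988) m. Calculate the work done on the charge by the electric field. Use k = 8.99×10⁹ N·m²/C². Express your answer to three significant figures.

The work done by the electric force is W_field = −ΔU = −q(V_B − V_A) = q(V_A − V_B).
At A: distances to the source charges are 0.482 m, 0.892 m, 0.482 m; V_A = Σ kqᵢ/rᵢ = -2.79×10⁴ V.
At B: distances to the source charges are 0.851 m, 1.16 m, 1.22 m; V_B = Σ kqᵢ/rᵢ = -1.77×10⁴ V.
ΔV = V_B − V_A = 1.02×10⁴ V.
W_field = −qΔV = −(1.50×10⁻⁶ C)(1.02×10⁴ V) = -0.0153 J.

-0.0153 J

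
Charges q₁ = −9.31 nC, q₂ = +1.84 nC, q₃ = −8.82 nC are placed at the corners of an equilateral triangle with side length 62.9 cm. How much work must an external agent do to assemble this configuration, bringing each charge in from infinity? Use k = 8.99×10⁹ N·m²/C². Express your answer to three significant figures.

6.97×10⁻⁷ J

The work to assemble the configuration equals its total potential energy, U = Σ kqᵢqⱼ/rᵢⱼ over all pairs.
All three pair separations equal the side length, 0.629 m.
U = (-2.45×10⁻⁷) + (1.17×10⁻⁶) + (-2.32×10⁻⁷) = 6.97×10⁻⁷ J.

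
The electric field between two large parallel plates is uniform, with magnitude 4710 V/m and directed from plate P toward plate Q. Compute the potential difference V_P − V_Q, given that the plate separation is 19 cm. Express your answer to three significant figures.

In a uniform field, potential decreases in the direction of E: ΔV = −E·d for a displacement d parallel to E.
Going from Q to P is a displacement of 19 cm opposite to the field, so V_P − V_Q = +Ed = 895 V.

895 V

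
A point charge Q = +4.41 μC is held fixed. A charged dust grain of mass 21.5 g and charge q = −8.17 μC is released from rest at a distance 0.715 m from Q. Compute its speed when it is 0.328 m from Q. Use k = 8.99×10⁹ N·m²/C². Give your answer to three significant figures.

7.05 m/s

Only the electrostatic force acts, so mechanical energy is conserved: ½mv² = U₁ − U₂ = kQq(1/r₁ − 1/r₂).
U₁ − U₂ = (8.99×10⁹ N·m²/C²)(4.41×10⁻⁶ C)(-8.17×10⁻⁶ C)(1/0.715 − 1/0.328) = 0.535 J.
v = √(2·0.535/0.0215) = 7.05 m/s.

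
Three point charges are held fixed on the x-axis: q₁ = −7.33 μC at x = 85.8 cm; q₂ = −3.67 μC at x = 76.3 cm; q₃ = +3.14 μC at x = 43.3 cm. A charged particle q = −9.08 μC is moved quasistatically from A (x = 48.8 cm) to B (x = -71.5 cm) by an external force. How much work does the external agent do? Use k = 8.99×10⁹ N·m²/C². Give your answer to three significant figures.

2.31 J

For quasistatic motion the external work equals the change in potential energy: W_ext = qΔV = q(V_B − V_A).
At A: distances to the source charges are 0.370 m, 0.275 m, 0.0550 m; V_A = Σ kqᵢ/rᵢ = 2.15×10⁵ V.
At B: distances to the source charges are 1.57 m, 1.48 m, 1.15 m; V_B = Σ kqᵢ/rᵢ = -3.96×10⁴ V.
ΔV = V_B − V_A = -2.55×10⁵ V.
W_ext = qΔV = (-9.08×10⁻⁶ C)(-2.55×10⁵ V) = 2.31 J.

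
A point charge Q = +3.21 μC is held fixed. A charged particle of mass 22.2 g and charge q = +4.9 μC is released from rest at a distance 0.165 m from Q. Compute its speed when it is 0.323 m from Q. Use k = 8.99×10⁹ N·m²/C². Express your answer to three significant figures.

6.15 m/s

Only the electrostatic force acts, so mechanical energy is conserved: ½mv² = U₁ − U₂ = kQq(1/r₁ − 1/r₂).
U₁ − U₂ = (8.99×10⁹ N·m²/C²)(3.21×10⁻⁶ C)(4.90×10⁻⁶ C)(1/0.165 − 1/0.323) = 0.419 J.
v = √(2·0.419/0.0222) = 6.15 m/s.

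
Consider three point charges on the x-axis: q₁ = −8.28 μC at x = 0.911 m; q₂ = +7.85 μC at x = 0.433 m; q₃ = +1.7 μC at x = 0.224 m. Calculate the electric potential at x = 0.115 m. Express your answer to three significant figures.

Electric potential is a scalar, so the contributions from each charge add algebraically: V = Σ kqᵢ/rᵢ.
Distances from the field point to each charge: r₁ = 0.796 m, r₂ = 0.318 m, r₃ = 0.109 m.
V = k[(-8.28×10⁻⁶)/(0.796) + (7.85×10⁻⁶)/(0.318) + (1.70×10⁻⁶)/(0.109)] = 2.69×10⁵ V.

2.69×10⁵ V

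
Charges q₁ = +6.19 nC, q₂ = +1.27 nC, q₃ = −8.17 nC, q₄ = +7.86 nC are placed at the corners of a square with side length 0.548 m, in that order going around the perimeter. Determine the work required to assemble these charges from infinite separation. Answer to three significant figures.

The work to assemble the configuration equals its total potential energy, U = Σ kqᵢqⱼ/rᵢⱼ over all pairs.
The four side pairs have separation 0.548 m and the two diagonal pairs 0.775 m.
Summing all 6 pair terms gives U = -7.67×10⁻⁷ J.

-7.67×10⁻⁷ J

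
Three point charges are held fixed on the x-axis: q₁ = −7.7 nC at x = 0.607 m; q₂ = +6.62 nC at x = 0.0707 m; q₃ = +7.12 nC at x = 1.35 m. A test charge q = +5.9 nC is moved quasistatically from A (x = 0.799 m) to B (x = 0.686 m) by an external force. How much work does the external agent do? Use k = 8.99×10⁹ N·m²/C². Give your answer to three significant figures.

-3.07×10⁻⁶ J

For quasistatic motion the external work equals the change in potential energy: W_ext = qΔV = q(V_B − V_A).
At A: distances to the source charges are 0.192 m, 0.728 m, 0.551 m; V_A = Σ kqᵢ/rᵢ = -163 V.
At B: distances to the source charges are 0.0790 m, 0.615 m, 0.664 m; V_B = Σ kqᵢ/rᵢ = -683 V.
ΔV = V_B − V_A = -520 V.
W_ext = qΔV = (5.90×10⁻⁹ C)(-520 V) = -3.07×10⁻⁶ J.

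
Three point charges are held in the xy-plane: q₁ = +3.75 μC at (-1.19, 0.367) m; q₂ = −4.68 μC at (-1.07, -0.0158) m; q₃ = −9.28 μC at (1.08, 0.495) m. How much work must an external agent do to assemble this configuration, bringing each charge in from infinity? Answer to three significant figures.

-0.354 J

The work to assemble the configuration equals its total potential energy, U = Σ kqᵢqⱼ/rᵢⱼ over all pairs.
Pair separations: r₁₂ = 0.401 m, r₁₃ = 2.27 m, r₂₃ = 2.21 m.
U = (-0.393) + (-0.138) + (0.177) = -0.354 J.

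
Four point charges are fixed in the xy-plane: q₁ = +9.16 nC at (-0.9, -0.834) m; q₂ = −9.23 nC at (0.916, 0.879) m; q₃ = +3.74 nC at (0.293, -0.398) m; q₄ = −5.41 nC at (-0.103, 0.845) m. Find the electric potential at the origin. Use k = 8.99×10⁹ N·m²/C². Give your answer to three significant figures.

12.6 V

Electric potential is a scalar, so the contributions from each charge add algebraically: V = Σ kqᵢ/rᵢ.
Distances from the field point to each charge: r₁ = 1.23 m, r₂ = 1.27 m, r₃ = 0.494 m, r₄ = 0.851 m.
V = k[(9.16×10⁻⁹)/(1.23) + (-9.23×10⁻⁹)/(1.27) + (3.74×10⁻⁹)/(0.494) + (-5.41×10⁻⁹)/(0.851)] = 12.6 V.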